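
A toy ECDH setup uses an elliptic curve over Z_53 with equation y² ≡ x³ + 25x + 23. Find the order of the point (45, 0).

2P: (45, 0) + (45, 0): same x and y₁ ≡ -y₂, so the sum is O.
2P = O, so the order is 2.

2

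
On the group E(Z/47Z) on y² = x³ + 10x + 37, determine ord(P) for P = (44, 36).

2P: tangent at (44, 36): λ = (3·44² + 10)/(2·36) ≡ 37/25. 25⁻¹ ≡ 32 (mod 47), so λ ≡ 37·32 ≡ 9.
  x = λ² - 44 - 44 = 81 - 88 ≡ 40; y = λ·(44 - 40) - 36 ≡ 0. → (40, 0)
3P: (40, 0) + (44, 36). λ = (36 - 0)/(44 - 40) ≡ 36/4 mod 47. 4⁻¹ ≡ 12 (mod 47), so λ ≡ 9.
  x = λ² - 40 - 44 = 81 - 84 ≡ 44; y = λ·(40 - 44) - 0 ≡ 11. → (44, 11)
4P: (44, 11) + (44, 36): same x and y₁ ≡ -y₂, so the sum is ∞.
4P = ∞, so the order is 4.

4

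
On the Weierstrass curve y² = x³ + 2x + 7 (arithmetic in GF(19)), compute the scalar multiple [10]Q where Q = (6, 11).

Repeated addition: build up to 10Q.
2Q: tangent at (6, 11): λ = (3·6² + 2)/(2·11) ≡ 15/3. 3⁻¹ ≡ 13 (mod 19), so λ ≡ 15·13 ≡ 5.
  x = λ² - 6 - 6 = 25 - 12 ≡ 13; y = λ·(6 - 13) - 11 ≡ 11. → (13, 11)
3Q: (13, 11) + (6, 11). λ = (11 - 11)/(6 - 13) ≡ 0/12 mod 19. 12⁻¹ ≡ 8 (mod 19) since 12·8 = 96 ≡ 1, so λ ≡ 0.
  x = λ² - 13 - 6 = 0 - 19 ≡ 0; y = λ·(13 - 0) - 11 ≡ 8. → (0, 8)
4Q: (0, 8) + (6, 11). λ = (11 - 8)/(6 - 0) ≡ 3/6 mod 19. 6⁻¹ ≡ 16 (mod 19) since 6·16 = 96 ≡ 1, so λ ≡ 10.
  x = λ² - 0 - 6 = 100 - 6 ≡ 18; y = λ·(0 - 18) - 8 ≡ 2. → (18, 2)
5Q: (18, 2) + (6, 11). λ = (11 - 2)/(6 - 18) ≡ 9/7 mod 19. 7⁻¹ ≡ 11 (mod 19), so λ ≡ 4.
  x = λ² - 18 - 6 = 16 - 24 ≡ 11; y = λ·(18 - 11) - 2 ≡ 7. → (11, 7)
6Q: (11, 7) + (6, 11). λ = (11 - 7)/(6 - 11) ≡ 4/14 mod 19. 14⁻¹ ≡ 15 (mod 19), so λ ≡ 3.
  x = λ² - 11 - 6 = 9 - 17 ≡ 11; y = λ·(11 - 11) - 7 ≡ 12. → (11, 12)
7Q: (11, 12) + (6, 11). λ = (11 - 12)/(6 - 11) ≡ 18/14 mod 19. 14⁻¹ ≡ 15 (mod 19) since 14·15 = 210 ≡ 1, so λ ≡ 4.
  x = λ² - 11 - 6 = 16 - 17 ≡ 18; y = λ·(11 - 18) - 12 ≡ 17. → (18, 17)
8Q: (18, 17) + (6, 11). λ = (11 - 17)/(6 - 18) ≡ 13/7 mod 19. 7⁻¹ ≡ 11 (mod 19) since 7·11 = 77 ≡ 1, so λ ≡ 10.
  x = λ² - 18 - 6 = 100 - 24 ≡ 0; y = λ·(18 - 0) - 17 ≡ 11. → (0, 11)
9Q: (0, 11) + (6, 11). λ = (11 - 11)/(6 - 0) ≡ 0/6 mod 19. 6⁻¹ ≡ 16 (mod 19) since 6·16 = 96 ≡ 1, so λ ≡ 0.
  x = λ² - 0 - 6 = 0 - 6 ≡ 13; y = λ·(0 - 13) - 11 ≡ 8. → (13, 8)
10Q: (13, 8) + (6, 11). λ = (11 - 8)/(6 - 13) ≡ 3/12 mod 19. 12⁻¹ ≡ 8 (mod 19) since 12·8 = 96 ≡ 1, so λ ≡ 5.
  x = λ² - 13 - 6 = 25 - 19 ≡ 6; y = λ·(13 - 6) - 8 ≡ 8. → (6, 8)

(6, 8)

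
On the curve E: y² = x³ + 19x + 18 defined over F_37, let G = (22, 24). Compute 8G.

(5, 4)

Double-and-add on 8 = (1000)₂. Start with G = (22, 24) for the leading 1-bit.
double: tangent at (22, 24): λ = (3·22² + 19)/(2·24) ≡ 28/11. 11⁻¹ ≡ 27 (mod 37), so λ ≡ 28·27 ≡ 16.
  x = λ² - 22 - 22 = 256 - 44 ≡ 27; y = λ·(22 - 27) - 24 ≡ 7. → (27, 7)
double: tangent at (27, 7): λ = (3·27² + 19)/(2·7) ≡ 23/14. 14⁻¹ ≡ 8 (mod 37), so λ ≡ 23·8 ≡ 36.
  x = λ² - 27 - 27 = 1296 - 54 ≡ 21; y = λ·(27 - 21) - 7 ≡ 24. → (21, 24)
double: tangent at (21, 24): λ = (3·21² + 19)/(2·24) ≡ 10/11. 11⁻¹ ≡ 27 (mod 37) since 11·27 = 297 ≡ 1, so λ ≡ 10·27 ≡ 11.
  x = λ² - 21 - 21 = 121 - 42 ≡ 5; y = λ·(21 - 5) - 24 ≡ 4. → (5, 4)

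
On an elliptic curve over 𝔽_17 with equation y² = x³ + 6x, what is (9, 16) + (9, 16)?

(8, 4)

tangent at (9, 16): λ = (3·9² + 6)/(2·16) ≡ 11/15. 15⁻¹ ≡ 8 (mod 17) since 15·8 = 120 ≡ 1, so λ ≡ 11·8 ≡ 3.
  x = λ² - 9 - 9 = 9 - 18 ≡ 8; y = λ·(9 - 8) - 16 ≡ 4. → (8, 4)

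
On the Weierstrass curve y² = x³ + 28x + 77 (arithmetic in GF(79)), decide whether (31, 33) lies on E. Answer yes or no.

no

y² = 33² ≡ 62; x³ + 28x + 77 = 30736 ≡ 5 (mod 79). 62 ≠ 5.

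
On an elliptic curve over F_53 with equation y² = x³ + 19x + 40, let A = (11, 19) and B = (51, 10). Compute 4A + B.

First 4A:
Double-and-add on 4 = (100)₂. Start with A = (11, 19) for the leading 1-bit.
double: tangent at (11, 19): λ = (3·11² + 19)/(2·19) ≡ 11/38. 38⁻¹ ≡ 7 (mod 53) since 38·7 = 266 ≡ 1, so λ ≡ 11·7 ≡ 24.
  x = λ² - 11 - 11 = 576 - 22 ≡ 24; y = λ·(11 - 24) - 19 ≡ 40. → (24, 40)
double: tangent at (24, 40): λ = (3·24² + 19)/(2·40) ≡ 51/27. 27⁻¹ ≡ 2 (mod 53) since 27·2 = 54 ≡ 1, so λ ≡ 51·2 ≡ 49.
  x = λ² - 24 - 24 = 2401 - 48 ≡ 21; y = λ·(24 - 21) - 40 ≡ 1. → (21, 1)
4A = (21, 1).
Finally 4A + B:
(21, 1) + (51, 10). λ = (10 - 1)/(51 - 21) ≡ 9/30 mod 53. 30⁻¹ ≡ 23 (mod 53), so λ ≡ 48.
  x = λ² - 21 - 51 = 2304 - 72 ≡ 6; y = λ·(21 - 6) - 1 ≡ 30. → (6, 30)

(6, 30)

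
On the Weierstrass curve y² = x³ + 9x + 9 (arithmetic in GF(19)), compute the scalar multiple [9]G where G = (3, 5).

(1, 0)

Double-and-add on 9 = (1001)₂. Start with G = (3, 5) for the leading 1-bit.
double: tangent at (3, 5): λ = (3·3² + 9)/(2·5) ≡ 17/10. 10⁻¹ ≡ 2 (mod 19), so λ ≡ 17·2 ≡ 15.
  x = λ² - 3 - 3 = 225 - 6 ≡ 10; y = λ·(3 - 10) - 5 ≡ 4. → (10, 4)
double: tangent at (10, 4): λ = (3·10² + 9)/(2·4) ≡ 5/8. 8⁻¹ ≡ 12 (mod 19) since 8·12 = 96 ≡ 1, so λ ≡ 5·12 ≡ 3.
  x = λ² - 10 - 10 = 9 - 20 ≡ 8; y = λ·(10 - 8) - 4 ≡ 2. → (8, 2)
double: tangent at (8, 2): λ = (3·8² + 9)/(2·2) ≡ 11/4. 4⁻¹ ≡ 5 (mod 19) since 4·5 = 20 ≡ 1, so λ ≡ 11·5 ≡ 17.
  x = λ² - 8 - 8 = 289 - 16 ≡ 7; y = λ·(8 - 7) - 2 ≡ 15. → (7, 15)
add G: (7, 15) + (3, 5). λ = (5 - 15)/(3 - 7) ≡ 9/15 mod 19. 15⁻¹ ≡ 14 (mod 19) since 15·14 = 210 ≡ 1, so λ ≡ 12.
  x = λ² - 7 - 3 = 144 - 10 ≡ 1; y = λ·(7 - 1) - 15 ≡ 0. → (1, 0)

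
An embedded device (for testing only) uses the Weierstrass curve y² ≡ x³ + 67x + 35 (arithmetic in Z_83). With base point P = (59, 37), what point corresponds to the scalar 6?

Repeated addition: build up to 6P.
2P: tangent at (59, 37): λ = (3·59² + 67)/(2·37) ≡ 52/74. 74⁻¹ ≡ 46 (mod 83) since 74·46 = 3404 ≡ 1, so λ ≡ 52·46 ≡ 68.
  x = λ² - 59 - 59 = 4624 - 118 ≡ 24; y = λ·(59 - 24) - 37 ≡ 19. → (24, 19)
3P: (24, 19) + (59, 37). λ = (37 - 19)/(59 - 24) ≡ 18/35 mod 83. 35⁻¹ ≡ 19 (mod 83), so λ ≡ 10.
  x = λ² - 24 - 59 = 100 - 83 ≡ 17; y = λ·(24 - 17) - 19 ≡ 51. → (17, 51)
4P: (17, 51) + (59, 37). λ = (37 - 51)/(59 - 17) ≡ 69/42 mod 83. 42⁻¹ ≡ 2 (mod 83) since 42·2 = 84 ≡ 1, so λ ≡ 55.
  x = λ² - 17 - 59 = 3025 - 76 ≡ 44; y = λ·(17 - 44) - 51 ≡ 41. → (44, 41)
5P: (44, 41) + (59, 37). λ = (37 - 41)/(59 - 44) ≡ 79/15 mod 83. 15⁻¹ ≡ 72 (mod 83), so λ ≡ 44.
  x = λ² - 44 - 59 = 1936 - 103 ≡ 7; y = λ·(44 - 7) - 41 ≡ 10. → (7, 10)
6P: (7, 10) + (59, 37). λ = (37 - 10)/(59 - 7) ≡ 27/52 mod 83. 52⁻¹ ≡ 8 (mod 83), so λ ≡ 50.
  x = λ² - 7 - 59 = 2500 - 66 ≡ 27; y = λ·(7 - 27) - 10 ≡ 69. → (27, 69)

(27, 69)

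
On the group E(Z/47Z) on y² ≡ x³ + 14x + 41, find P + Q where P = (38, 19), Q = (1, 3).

(35, 42)

(38, 19) + (1, 3). λ = (3 - 19)/(1 - 38) ≡ 31/10 mod 47. 10⁻¹ ≡ 33 (mod 47), so λ ≡ 36.
  x = λ² - 38 - 1 = 1296 - 39 ≡ 35; y = λ·(38 - 35) - 19 ≡ 42. → (35, 42)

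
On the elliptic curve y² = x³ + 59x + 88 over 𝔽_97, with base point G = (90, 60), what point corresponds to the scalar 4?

Double-and-add on 4 = (100)₂. Start with G = (90, 60) for the leading 1-bit.
double: tangent at (90, 60): λ = (3·90² + 59)/(2·60) ≡ 12/23. 23⁻¹ ≡ 38 (mod 97) since 23·38 = 874 ≡ 1, so λ ≡ 12·38 ≡ 68.
  x = λ² - 90 - 90 = 4624 - 180 ≡ 79; y = λ·(90 - 79) - 60 ≡ 9. → (79, 9)
double: tangent at (79, 9): λ = (3·79² + 59)/(2·9) ≡ 61/18. 18⁻¹ ≡ 27 (mod 97), so λ ≡ 61·27 ≡ 95.
  x = λ² - 79 - 79 = 9025 - 158 ≡ 40; y = λ·(79 - 40) - 9 ≡ 10. → (40, 10)

(40, 10)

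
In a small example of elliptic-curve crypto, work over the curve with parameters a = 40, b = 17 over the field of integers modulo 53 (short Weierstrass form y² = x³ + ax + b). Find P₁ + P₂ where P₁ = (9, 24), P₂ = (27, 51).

(9, 24) + (27, 51). λ = (51 - 24)/(27 - 9) ≡ 27/18 mod 53. 18⁻¹ ≡ 3 (mod 53) since 18·3 = 54 ≡ 1, so λ ≡ 28.
  x = λ² - 9 - 27 = 784 - 36 ≡ 6; y = λ·(9 - 6) - 24 ≡ 7. → (6, 7)

(6, 7)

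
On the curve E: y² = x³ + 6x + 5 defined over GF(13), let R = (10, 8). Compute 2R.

tangent at (10, 8): λ = (3·10² + 6)/(2·8) ≡ 7/3. 3⁻¹ ≡ 9 (mod 13), so λ ≡ 7·9 ≡ 11.
  x = λ² - 10 - 10 = 121 - 20 ≡ 10; y = λ·(10 - 10) - 8 ≡ 5. → (10, 5)

(10, 5)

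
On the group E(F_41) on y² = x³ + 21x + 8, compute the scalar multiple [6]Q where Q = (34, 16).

Repeated addition: build up to 6Q.
2Q: tangent at (34, 16): λ = (3·34² + 21)/(2·16) ≡ 4/32. 32⁻¹ ≡ 9 (mod 41), so λ ≡ 4·9 ≡ 36.
  x = λ² - 34 - 34 = 1296 - 68 ≡ 39; y = λ·(34 - 39) - 16 ≡ 9. → (39, 9)
3Q: (39, 9) + (34, 16). λ = (16 - 9)/(34 - 39) ≡ 7/36 mod 41. 36⁻¹ ≡ 8 (mod 41), so λ ≡ 15.
  x = λ² - 39 - 34 = 225 - 73 ≡ 29; y = λ·(39 - 29) - 9 ≡ 18. → (29, 18)
4Q: (29, 18) + (34, 16). λ = (16 - 18)/(34 - 29) ≡ 39/5 mod 41. 5⁻¹ ≡ 33 (mod 41), so λ ≡ 16.
  x = λ² - 29 - 34 = 256 - 63 ≡ 29; y = λ·(29 - 29) - 18 ≡ 23. → (29, 23)
5Q: (29, 23) + (34, 16). λ = (16 - 23)/(34 - 29) ≡ 34/5 mod 41. 5⁻¹ ≡ 33 (mod 41), so λ ≡ 15.
  x = λ² - 29 - 34 = 225 - 63 ≡ 39; y = λ·(29 - 39) - 23 ≡ 32. → (39, 32)
6Q: (39, 32) + (34, 16). λ = (16 - 32)/(34 - 39) ≡ 25/36 mod 41. 36⁻¹ ≡ 8 (mod 41), so λ ≡ 36.
  x = λ² - 39 - 34 = 1296 - 73 ≡ 34; y = λ·(39 - 34) - 32 ≡ 25. → (34, 25)

(34, 25)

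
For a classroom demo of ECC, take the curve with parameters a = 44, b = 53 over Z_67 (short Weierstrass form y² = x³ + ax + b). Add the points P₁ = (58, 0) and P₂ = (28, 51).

(6, 59)

(58, 0) + (28, 51). λ = (51 - 0)/(28 - 58) ≡ 51/37 mod 67. 37⁻¹ ≡ 29 (mod 67), so λ ≡ 5.
  x = λ² - 58 - 28 = 25 - 86 ≡ 6; y = λ·(58 - 6) - 0 ≡ 59. → (6, 59)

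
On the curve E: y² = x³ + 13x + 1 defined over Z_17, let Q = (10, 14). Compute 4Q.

Repeated addition: build up to 4Q.
2Q: tangent at (10, 14): λ = (3·10² + 13)/(2·14) ≡ 7/11. 11⁻¹ ≡ 14 (mod 17), so λ ≡ 7·14 ≡ 13.
  x = λ² - 10 - 10 = 169 - 20 ≡ 13; y = λ·(10 - 13) - 14 ≡ 15. → (13, 15)
3Q: (13, 15) + (10, 14). λ = (14 - 15)/(10 - 13) ≡ 16/14 mod 17. 14⁻¹ ≡ 11 (mod 17) since 14·11 = 154 ≡ 1, so λ ≡ 6.
  x = λ² - 13 - 10 = 36 - 23 ≡ 13; y = λ·(13 - 13) - 15 ≡ 2. → (13, 2)
4Q: (13, 2) + (10, 14). λ = (14 - 2)/(10 - 13) ≡ 12/14 mod 17. 14⁻¹ ≡ 11 (mod 17), so λ ≡ 13.
  x = λ² - 13 - 10 = 169 - 23 ≡ 10; y = λ·(13 - 10) - 2 ≡ 3. → (10, 3)

(10, 3)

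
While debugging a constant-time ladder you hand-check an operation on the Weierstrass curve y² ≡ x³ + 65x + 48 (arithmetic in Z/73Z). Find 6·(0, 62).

Write P = (0, 62).
Double-and-add on 6 = (110)₂. Start with P = (0, 62) for the leading 1-bit.
double: tangent at (0, 62): λ = (3·0² + 65)/(2·62) ≡ 65/51. 51⁻¹ ≡ 63 (mod 73), so λ ≡ 65·63 ≡ 7.
  x = λ² - 0 - 0 = 49 - 0 ≡ 49; y = λ·(0 - 49) - 62 ≡ 33. → (49, 33)
add P: (49, 33) + (0, 62). λ = (62 - 33)/(0 - 49) ≡ 29/24 mod 73. 24⁻¹ ≡ 70 (mod 73), so λ ≡ 59.
  x = λ² - 49 - 0 = 3481 - 49 ≡ 1; y = λ·(49 - 1) - 33 ≡ 25. → (1, 25)
double: tangent at (1, 25): λ = (3·1² + 65)/(2·25) ≡ 68/50. 50⁻¹ ≡ 19 (mod 73) since 50·19 = 950 ≡ 1, so λ ≡ 68·19 ≡ 51.
  x = λ² - 1 - 1 = 2601 - 2 ≡ 44; y = λ·(1 - 44) - 25 ≡ 45. → (44, 45)

(44, 45)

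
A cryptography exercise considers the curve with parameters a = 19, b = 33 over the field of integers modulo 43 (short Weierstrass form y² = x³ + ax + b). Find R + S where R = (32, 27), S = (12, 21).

(15, 34)

(32, 27) + (12, 21). λ = (21 - 27)/(12 - 32) ≡ 37/23 mod 43. 23⁻¹ ≡ 15 (mod 43), so λ ≡ 39.
  x = λ² - 32 - 12 = 1521 - 44 ≡ 15; y = λ·(32 - 15) - 27 ≡ 34. → (15, 34)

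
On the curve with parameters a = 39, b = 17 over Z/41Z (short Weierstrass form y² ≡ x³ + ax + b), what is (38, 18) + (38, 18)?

(31, 29)

tangent at (38, 18): λ = (3·38² + 39)/(2·18) ≡ 25/36. 36⁻¹ ≡ 8 (mod 41), so λ ≡ 25·8 ≡ 36.
  x = λ² - 38 - 38 = 1296 - 76 ≡ 31; y = λ·(38 - 31) - 18 ≡ 29. → (31, 29)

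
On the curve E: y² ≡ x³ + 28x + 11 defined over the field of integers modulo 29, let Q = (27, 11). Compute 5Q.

Repeated addition: build up to 5Q.
2Q: tangent at (27, 11): λ = (3·27² + 28)/(2·11) ≡ 11/22. 22⁻¹ ≡ 4 (mod 29) since 22·4 = 88 ≡ 1, so λ ≡ 11·4 ≡ 15.
  x = λ² - 27 - 27 = 225 - 54 ≡ 26; y = λ·(27 - 26) - 11 ≡ 4. → (26, 4)
3Q: (26, 4) + (27, 11). λ = (11 - 4)/(27 - 26) ≡ 7/1 mod 29. 1⁻¹ ≡ 1 (mod 29), so λ ≡ 7.
  x = λ² - 26 - 27 = 49 - 53 ≡ 25; y = λ·(26 - 25) - 4 ≡ 3. → (25, 3)
4Q: (25, 3) + (27, 11). λ = (11 - 3)/(27 - 25) ≡ 8/2 mod 29. 2⁻¹ ≡ 15 (mod 29) since 2·15 = 30 ≡ 1, so λ ≡ 4.
  x = λ² - 25 - 27 = 16 - 52 ≡ 22; y = λ·(25 - 22) - 3 ≡ 9. → (22, 9)
5Q: (22, 9) + (27, 11). λ = (11 - 9)/(27 - 22) ≡ 2/5 mod 29. 5⁻¹ ≡ 6 (mod 29), so λ ≡ 12.
  x = λ² - 22 - 27 = 144 - 49 ≡ 8; y = λ·(22 - 8) - 9 ≡ 14. → (8, 14)

(8, 14)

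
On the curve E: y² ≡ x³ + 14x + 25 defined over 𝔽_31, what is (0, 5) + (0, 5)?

tangent at (0, 5): λ = (3·0² + 14)/(2·5) ≡ 14/10. 10⁻¹ ≡ 28 (mod 31) since 10·28 = 280 ≡ 1, so λ ≡ 14·28 ≡ 20.
  x = λ² - 0 - 0 = 400 - 0 ≡ 28; y = λ·(0 - 28) - 5 ≡ 24. → (28, 24)

(28, 24)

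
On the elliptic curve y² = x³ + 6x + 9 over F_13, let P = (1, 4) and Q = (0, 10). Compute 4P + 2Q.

First 4P:
Repeated addition: build up to 4P.
2P: tangent at (1, 4): λ = (3·1² + 6)/(2·4) ≡ 9/8. 8⁻¹ ≡ 5 (mod 13) since 8·5 = 40 ≡ 1, so λ ≡ 9·5 ≡ 6.
  x = λ² - 1 - 1 = 36 - 2 ≡ 8; y = λ·(1 - 8) - 4 ≡ 6. → (8, 6)
3P: (8, 6) + (1, 4). λ = (4 - 6)/(1 - 8) ≡ 11/6 mod 13. 6⁻¹ ≡ 11 (mod 13) since 6·11 = 66 ≡ 1, so λ ≡ 4.
  x = λ² - 8 - 1 = 16 - 9 ≡ 7; y = λ·(8 - 7) - 6 ≡ 11. → (7, 11)
4P: (7, 11) + (1, 4). λ = (4 - 11)/(1 - 7) ≡ 6/7 mod 13. 7⁻¹ ≡ 2 (mod 13) since 7·2 = 14 ≡ 1, so λ ≡ 12.
  x = λ² - 7 - 1 = 144 - 8 ≡ 6; y = λ·(7 - 6) - 11 ≡ 1. → (6, 1)
4P = (6, 1).
Next 2Q:
Repeated addition: build up to 2Q.
2Q: tangent at (0, 10): λ = (3·0² + 6)/(2·10) ≡ 6/7. 7⁻¹ ≡ 2 (mod 13) since 7·2 = 14 ≡ 1, so λ ≡ 6·2 ≡ 12.
  x = λ² - 0 - 0 = 144 - 0 ≡ 1; y = λ·(0 - 1) - 10 ≡ 4. → (1, 4)
2Q = (1, 4).
Finally 4P + 2Q:
(6, 1) + (1, 4). λ = (4 - 1)/(1 - 6) ≡ 3/8 mod 13. 8⁻¹ ≡ 5 (mod 13), so λ ≡ 2.
  x = λ² - 6 - 1 = 4 - 7 ≡ 10; y = λ·(6 - 10) - 1 ≡ 4. → (10, 4)

(10, 4)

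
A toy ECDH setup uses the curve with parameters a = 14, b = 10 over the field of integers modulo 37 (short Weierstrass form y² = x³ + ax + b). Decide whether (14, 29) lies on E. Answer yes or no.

yes

y² = 29² ≡ 27; x³ + 14x + 10 = 2950 ≡ 27 (mod 37). 27 = 27.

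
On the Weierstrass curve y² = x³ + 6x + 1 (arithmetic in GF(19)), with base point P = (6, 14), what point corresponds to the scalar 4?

(9, 10)

Double-and-add on 4 = (100)₂. Start with P = (6, 14) for the leading 1-bit.
double: tangent at (6, 14): λ = (3·6² + 6)/(2·14) ≡ 0/9. 9⁻¹ ≡ 17 (mod 19) since 9·17 = 153 ≡ 1, so λ ≡ 0·17 ≡ 0.
  x = λ² - 6 - 6 = 0 - 12 ≡ 7; y = λ·(6 - 7) - 14 ≡ 5. → (7, 5)
double: tangent at (7, 5): λ = (3·7² + 6)/(2·5) ≡ 1/10. 10⁻¹ ≡ 2 (mod 19), so λ ≡ 1·2 ≡ 2.
  x = λ² - 7 - 7 = 4 - 14 ≡ 9; y = λ·(7 - 9) - 5 ≡ 10. → (9, 10)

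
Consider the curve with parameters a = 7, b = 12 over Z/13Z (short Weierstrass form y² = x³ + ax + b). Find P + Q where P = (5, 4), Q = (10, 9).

(12, 2)

(5, 4) + (10, 9). λ = (9 - 4)/(10 - 5) ≡ 5/5 mod 13. 5⁻¹ ≡ 8 (mod 13), so λ ≡ 1.
  x = λ² - 5 - 10 = 1 - 15 ≡ 12; y = λ·(5 - 12) - 4 ≡ 2. → (12, 2)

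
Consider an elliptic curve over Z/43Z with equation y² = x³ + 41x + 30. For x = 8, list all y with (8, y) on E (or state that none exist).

15, 28

x³ + 41x + 30 = 870 ≡ 10 (mod 43).
Square roots of 10 mod 43: 15 and 28 (since 15² = 225 ≡ 10).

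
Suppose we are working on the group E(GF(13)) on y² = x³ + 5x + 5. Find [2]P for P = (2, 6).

tangent at (2, 6): λ = (3·2² + 5)/(2·6) ≡ 4/12. 12⁻¹ ≡ 12 (mod 13) since 12·12 = 144 ≡ 1, so λ ≡ 4·12 ≡ 9.
  x = λ² - 2 - 2 = 81 - 4 ≡ 12; y = λ·(2 - 12) - 6 ≡ 8. → (12, 8)

(12, 8)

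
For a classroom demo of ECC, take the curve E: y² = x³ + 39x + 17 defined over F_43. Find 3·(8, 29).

(1, 33)

Write G = (8, 29).
Repeated addition: build up to 3G.
2G: tangent at (8, 29): λ = (3·8² + 39)/(2·29) ≡ 16/15. 15⁻¹ ≡ 23 (mod 43) since 15·23 = 345 ≡ 1, so λ ≡ 16·23 ≡ 24.
  x = λ² - 8 - 8 = 576 - 16 ≡ 1; y = λ·(8 - 1) - 29 ≡ 10. → (1, 10)
3G: (1, 10) + (8, 29). λ = (29 - 10)/(8 - 1) ≡ 19/7 mod 43. 7⁻¹ ≡ 37 (mod 43) since 7·37 = 259 ≡ 1, so λ ≡ 15.
  x = λ² - 1 - 8 = 225 - 9 ≡ 1; y = λ·(1 - 1) - 10 ≡ 33. → (1, 33)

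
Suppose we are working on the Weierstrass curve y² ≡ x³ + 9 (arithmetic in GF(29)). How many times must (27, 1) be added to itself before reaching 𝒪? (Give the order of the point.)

2P: tangent at (27, 1): λ = (3·27² + 0)/(2·1) ≡ 12/2. 2⁻¹ ≡ 15 (mod 29), so λ ≡ 12·15 ≡ 6.
  x = λ² - 27 - 27 = 36 - 54 ≡ 11; y = λ·(27 - 11) - 1 ≡ 8. → (11, 8)
3P: (11, 8) + (27, 1). λ = (1 - 8)/(27 - 11) ≡ 22/16 mod 29. 16⁻¹ ≡ 20 (mod 29) since 16·20 = 320 ≡ 1, so λ ≡ 5.
  x = λ² - 11 - 27 = 25 - 38 ≡ 16; y = λ·(11 - 16) - 8 ≡ 25. → (16, 25)
4P: (16, 25) + (27, 1). λ = (1 - 25)/(27 - 16) ≡ 5/11 mod 29. 11⁻¹ ≡ 8 (mod 29), so λ ≡ 11.
  x = λ² - 16 - 27 = 121 - 43 ≡ 20; y = λ·(16 - 20) - 25 ≡ 18. → (20, 18)
5P: (20, 18) + (27, 1). λ = (1 - 18)/(27 - 20) ≡ 12/7 mod 29. 7⁻¹ ≡ 25 (mod 29), so λ ≡ 10.
  x = λ² - 20 - 27 = 100 - 47 ≡ 24; y = λ·(20 - 24) - 18 ≡ 0. → (24, 0)
6P: (24, 0) + (27, 1). λ = (1 - 0)/(27 - 24) ≡ 1/3 mod 29. 3⁻¹ ≡ 10 (mod 29) since 3·10 = 30 ≡ 1, so λ ≡ 10.
  x = λ² - 24 - 27 = 100 - 51 ≡ 20; y = λ·(24 - 20) - 0 ≡ 11. → (20, 11)
7P: (20, 11) + (27, 1). λ = (1 - 11)/(27 - 20) ≡ 19/7 mod 29. 7⁻¹ ≡ 25 (mod 29), so λ ≡ 11.
  x = λ² - 20 - 27 = 121 - 47 ≡ 16; y = λ·(20 - 16) - 11 ≡ 4. → (16, 4)
8P: (16, 4) + (27, 1). λ = (1 - 4)/(27 - 16) ≡ 26/11 mod 29. 11⁻¹ ≡ 8 (mod 29) since 11·8 = 88 ≡ 1, so λ ≡ 5.
  x = λ² - 16 - 27 = 25 - 43 ≡ 11; y = λ·(16 - 11) - 4 ≡ 21. → (11, 21)
9P: (11, 21) + (27, 1). λ = (1 - 21)/(27 - 11) ≡ 9/16 mod 29. 16⁻¹ ≡ 20 (mod 29), so λ ≡ 6.
  x = λ² - 11 - 27 = 36 - 38 ≡ 27; y = λ·(11 - 27) - 21 ≡ 28. → (27, 28)
10P: (27, 28) + (27, 1): same x and y₁ ≡ -y₂, so the sum is 𝒪.
10P = 𝒪, so the order is 10.

10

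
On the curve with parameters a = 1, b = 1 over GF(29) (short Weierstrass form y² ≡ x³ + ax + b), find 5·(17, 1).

(6, 7)

Write Q = (17, 1).
Double-and-add on 5 = (101)₂. Start with Q = (17, 1) for the leading 1-bit.
double: tangent at (17, 1): λ = (3·17² + 1)/(2·1) ≡ 27/2. 2⁻¹ ≡ 15 (mod 29), so λ ≡ 27·15 ≡ 28.
  x = λ² - 17 - 17 = 784 - 34 ≡ 25; y = λ·(17 - 25) - 1 ≡ 7. → (25, 7)
double: tangent at (25, 7): λ = (3·25² + 1)/(2·7) ≡ 20/14. 14⁻¹ ≡ 27 (mod 29) since 14·27 = 378 ≡ 1, so λ ≡ 20·27 ≡ 18.
  x = λ² - 25 - 25 = 324 - 50 ≡ 13; y = λ·(25 - 13) - 7 ≡ 6. → (13, 6)
add Q: (13, 6) + (17, 1). λ = (1 - 6)/(17 - 13) ≡ 24/4 mod 29. 4⁻¹ ≡ 22 (mod 29), so λ ≡ 6.
  x = λ² - 13 - 17 = 36 - 30 ≡ 6; y = λ·(13 - 6) - 6 ≡ 7. → (6, 7)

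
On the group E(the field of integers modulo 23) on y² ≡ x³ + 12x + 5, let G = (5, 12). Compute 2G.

(15, 15)

tangent at (5, 12): λ = (3·5² + 12)/(2·12) ≡ 18/1. 1⁻¹ ≡ 1 (mod 23) since 1·1 = 1 ≡ 1, so λ ≡ 18·1 ≡ 18.
  x = λ² - 5 - 5 = 324 - 10 ≡ 15; y = λ·(5 - 15) - 12 ≡ 15. → (15, 15)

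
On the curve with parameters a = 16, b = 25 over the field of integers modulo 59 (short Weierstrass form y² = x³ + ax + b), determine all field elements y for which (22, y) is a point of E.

x³ + 16x + 25 = 11025 ≡ 51 (mod 59).
Square roots of 51 mod 59: 13 and 46 (since 13² = 169 ≡ 51).

13, 46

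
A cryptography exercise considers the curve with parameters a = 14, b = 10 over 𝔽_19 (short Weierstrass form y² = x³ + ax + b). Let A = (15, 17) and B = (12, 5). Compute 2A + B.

First 2A:
Repeated addition: build up to 2A.
2A: tangent at (15, 17): λ = (3·15² + 14)/(2·17) ≡ 5/15. 15⁻¹ ≡ 14 (mod 19), so λ ≡ 5·14 ≡ 13.
  x = λ² - 15 - 15 = 169 - 30 ≡ 6; y = λ·(15 - 6) - 17 ≡ 5. → (6, 5)
2A = (6, 5).
Finally 2A + B:
(6, 5) + (12, 5). λ = (5 - 5)/(12 - 6) ≡ 0/6 mod 19. 6⁻¹ ≡ 16 (mod 19), so λ ≡ 0.
  x = λ² - 6 - 12 = 0 - 18 ≡ 1; y = λ·(6 - 1) - 5 ≡ 14. → (1, 14)

(1, 14)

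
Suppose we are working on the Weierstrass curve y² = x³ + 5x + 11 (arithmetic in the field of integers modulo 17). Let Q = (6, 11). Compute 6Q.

Repeated addition: build up to 6Q.
2Q: tangent at (6, 11): λ = (3·6² + 5)/(2·11) ≡ 11/5. 5⁻¹ ≡ 7 (mod 17) since 5·7 = 35 ≡ 1, so λ ≡ 11·7 ≡ 9.
  x = λ² - 6 - 6 = 81 - 12 ≡ 1; y = λ·(6 - 1) - 11 ≡ 0. → (1, 0)
3Q: (1, 0) + (6, 11). λ = (11 - 0)/(6 - 1) ≡ 11/5 mod 17. 5⁻¹ ≡ 7 (mod 17), so λ ≡ 9.
  x = λ² - 1 - 6 = 81 - 7 ≡ 6; y = λ·(1 - 6) - 0 ≡ 6. → (6, 6)
4Q: (6, 6) + (6, 11): same x and y₁ ≡ -y₂, so the sum is ∞.
5Q: ∞ + (6, 11) = (6, 11) (identity).
6Q: tangent at (6, 11): λ = (3·6² + 5)/(2·11) ≡ 11/5. 5⁻¹ ≡ 7 (mod 17) since 5·7 = 35 ≡ 1, so λ ≡ 11·7 ≡ 9.
  x = λ² - 6 - 6 = 81 - 12 ≡ 1; y = λ·(6 - 1) - 11 ≡ 0. → (1, 0)

(1, 0)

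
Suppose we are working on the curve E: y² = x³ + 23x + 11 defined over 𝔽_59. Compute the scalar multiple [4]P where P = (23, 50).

(3, 15)

Double-and-add on 4 = (100)₂. Start with P = (23, 50) for the leading 1-bit.
double: tangent at (23, 50): λ = (3·23² + 23)/(2·50) ≡ 17/41. 41⁻¹ ≡ 36 (mod 59), so λ ≡ 17·36 ≡ 22.
  x = λ² - 23 - 23 = 484 - 46 ≡ 25; y = λ·(23 - 25) - 50 ≡ 24. → (25, 24)
double: tangent at (25, 24): λ = (3·25² + 23)/(2·24) ≡ 10/48. 48⁻¹ ≡ 16 (mod 59), so λ ≡ 10·16 ≡ 42.
  x = λ² - 25 - 25 = 1764 - 50 ≡ 3; y = λ·(25 - 3) - 24 ≡ 15. → (3, 15)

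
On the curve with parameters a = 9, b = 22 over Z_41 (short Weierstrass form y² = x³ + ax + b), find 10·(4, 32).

(28, 2)

Write P = (4, 32).
Double-and-add on 10 = (1010)₂. Start with P = (4, 32) for the leading 1-bit.
double: tangent at (4, 32): λ = (3·4² + 9)/(2·32) ≡ 16/23. 23⁻¹ ≡ 25 (mod 41), so λ ≡ 16·25 ≡ 31.
  x = λ² - 4 - 4 = 961 - 8 ≡ 10; y = λ·(4 - 10) - 32 ≡ 28. → (10, 28)
double: tangent at (10, 28): λ = (3·10² + 9)/(2·28) ≡ 22/15. 15⁻¹ ≡ 11 (mod 41) since 15·11 = 165 ≡ 1, so λ ≡ 22·11 ≡ 37.
  x = λ² - 10 - 10 = 1369 - 20 ≡ 37; y = λ·(10 - 37) - 28 ≡ 39. → (37, 39)
add P: (37, 39) + (4, 32). λ = (32 - 39)/(4 - 37) ≡ 34/8 mod 41. 8⁻¹ ≡ 36 (mod 41), so λ ≡ 35.
  x = λ² - 37 - 4 = 1225 - 41 ≡ 36; y = λ·(37 - 36) - 39 ≡ 37. → (36, 37)
double: tangent at (36, 37): λ = (3·36² + 9)/(2·37) ≡ 2/33. 33⁻¹ ≡ 5 (mod 41) since 33·5 = 165 ≡ 1, so λ ≡ 2·5 ≡ 10.
  x = λ² - 36 - 36 = 100 - 72 ≡ 28; y = λ·(36 - 28) - 37 ≡ 2. → (28, 2)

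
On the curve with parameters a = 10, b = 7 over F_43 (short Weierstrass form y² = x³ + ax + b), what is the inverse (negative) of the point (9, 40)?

-(9, 40) = (9, -40 mod 43) = (9, 3).

(9, 3)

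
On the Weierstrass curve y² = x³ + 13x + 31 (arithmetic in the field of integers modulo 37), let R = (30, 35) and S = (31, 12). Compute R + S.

(30, 35) + (31, 12). λ = (12 - 35)/(31 - 30) ≡ 14/1 mod 37. 1⁻¹ ≡ 1 (mod 37), so λ ≡ 14.
  x = λ² - 30 - 31 = 196 - 61 ≡ 24; y = λ·(30 - 24) - 35 ≡ 12. → (24, 12)

(24, 12)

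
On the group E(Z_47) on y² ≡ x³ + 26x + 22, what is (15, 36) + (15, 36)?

tangent at (15, 36): λ = (3·15² + 26)/(2·36) ≡ 43/25. 25⁻¹ ≡ 32 (mod 47), so λ ≡ 43·32 ≡ 13.
  x = λ² - 15 - 15 = 169 - 30 ≡ 45; y = λ·(15 - 45) - 36 ≡ 44. → (45, 44)

(45, 44)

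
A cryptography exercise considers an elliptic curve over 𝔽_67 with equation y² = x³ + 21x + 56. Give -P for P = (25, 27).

(25, 40)

-(25, 27) = (25, -27 mod 67) = (25, 40).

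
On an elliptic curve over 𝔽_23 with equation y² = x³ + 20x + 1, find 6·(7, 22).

(2, 7)

Write Q = (7, 22).
Double-and-add on 6 = (110)₂. Start with Q = (7, 22) for the leading 1-bit.
double: tangent at (7, 22): λ = (3·7² + 20)/(2·22) ≡ 6/21. 21⁻¹ ≡ 11 (mod 23), so λ ≡ 6·11 ≡ 20.
  x = λ² - 7 - 7 = 400 - 14 ≡ 18; y = λ·(7 - 18) - 22 ≡ 11. → (18, 11)
add Q: (18, 11) + (7, 22). λ = (22 - 11)/(7 - 18) ≡ 11/12 mod 23. 12⁻¹ ≡ 2 (mod 23), so λ ≡ 22.
  x = λ² - 18 - 7 = 484 - 25 ≡ 22; y = λ·(18 - 22) - 11 ≡ 16. → (22, 16)
double: tangent at (22, 16): λ = (3·22² + 20)/(2·16) ≡ 0/9. 9⁻¹ ≡ 18 (mod 23) since 9·18 = 162 ≡ 1, so λ ≡ 0·18 ≡ 0.
  x = λ² - 22 - 22 = 0 - 44 ≡ 2; y = λ·(22 - 2) - 16 ≡ 7. → (2, 7)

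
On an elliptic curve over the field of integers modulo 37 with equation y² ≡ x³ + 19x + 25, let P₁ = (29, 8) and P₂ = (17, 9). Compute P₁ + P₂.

(0, 5)

(29, 8) + (17, 9). λ = (9 - 8)/(17 - 29) ≡ 1/25 mod 37. 25⁻¹ ≡ 3 (mod 37), so λ ≡ 3.
  x = λ² - 29 - 17 = 9 - 46 ≡ 0; y = λ·(29 - 0) - 8 ≡ 5. → (0, 5)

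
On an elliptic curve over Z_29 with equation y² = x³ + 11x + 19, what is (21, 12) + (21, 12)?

(16, 17)

tangent at (21, 12): λ = (3·21² + 11)/(2·12) ≡ 0/24. 24⁻¹ ≡ 23 (mod 29) since 24·23 = 552 ≡ 1, so λ ≡ 0·23 ≡ 0.
  x = λ² - 21 - 21 = 0 - 42 ≡ 16; y = λ·(21 - 16) - 12 ≡ 17. → (16, 17)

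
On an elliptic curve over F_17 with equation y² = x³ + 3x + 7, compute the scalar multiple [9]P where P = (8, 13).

Double-and-add on 9 = (1001)₂. Start with P = (8, 13) for the leading 1-bit.
double: tangent at (8, 13): λ = (3·8² + 3)/(2·13) ≡ 8/9. 9⁻¹ ≡ 2 (mod 17), so λ ≡ 8·2 ≡ 16.
  x = λ² - 8 - 8 = 256 - 16 ≡ 2; y = λ·(8 - 2) - 13 ≡ 15. → (2, 15)
double: tangent at (2, 15): λ = (3·2² + 3)/(2·15) ≡ 15/13. 13⁻¹ ≡ 4 (mod 17) since 13·4 = 52 ≡ 1, so λ ≡ 15·4 ≡ 9.
  x = λ² - 2 - 2 = 81 - 4 ≡ 9; y = λ·(2 - 9) - 15 ≡ 7. → (9, 7)
double: tangent at (9, 7): λ = (3·9² + 3)/(2·7) ≡ 8/14. 14⁻¹ ≡ 11 (mod 17) since 14·11 = 154 ≡ 1, so λ ≡ 8·11 ≡ 3.
  x = λ² - 9 - 9 = 9 - 18 ≡ 8; y = λ·(9 - 8) - 7 ≡ 13. → (8, 13)
add P: tangent at (8, 13): λ = (3·8² + 3)/(2·13) ≡ 8/9. 9⁻¹ ≡ 2 (mod 17), so λ ≡ 8·2 ≡ 16.
  x = λ² - 8 - 8 = 256 - 16 ≡ 2; y = λ·(8 - 2) - 13 ≡ 15. → (2, 15)

(2, 15)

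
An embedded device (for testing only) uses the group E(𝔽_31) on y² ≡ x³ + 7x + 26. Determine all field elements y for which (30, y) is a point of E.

7, 24

x³ + 7x + 26 = 27236 ≡ 18 (mod 31).
Square roots of 18 mod 31: 7 and 24 (since 7² = 49 ≡ 18).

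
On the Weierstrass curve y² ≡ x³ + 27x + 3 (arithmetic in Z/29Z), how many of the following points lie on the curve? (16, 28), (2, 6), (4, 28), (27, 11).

2

(16, 28): 28² ≡ 1, rhs ≡ 7 → off.
(2, 6): 6² ≡ 7, rhs ≡ 7 → on.
(4, 28): 28² ≡ 1, rhs ≡ 1 → on.
(27, 11): 11² ≡ 5, rhs ≡ 28 → off.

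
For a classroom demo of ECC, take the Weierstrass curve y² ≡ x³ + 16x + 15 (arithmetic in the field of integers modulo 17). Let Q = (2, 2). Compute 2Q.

(11, 3)

tangent at (2, 2): λ = (3·2² + 16)/(2·2) ≡ 11/4. 4⁻¹ ≡ 13 (mod 17), so λ ≡ 11·13 ≡ 7.
  x = λ² - 2 - 2 = 49 - 4 ≡ 11; y = λ·(2 - 11) - 2 ≡ 3. → (11, 3)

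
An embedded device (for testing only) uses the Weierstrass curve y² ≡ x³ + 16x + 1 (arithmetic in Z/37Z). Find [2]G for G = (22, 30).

(33, 24)

tangent at (22, 30): λ = (3·22² + 16)/(2·30) ≡ 25/23. 23⁻¹ ≡ 29 (mod 37), so λ ≡ 25·29 ≡ 22.
  x = λ² - 22 - 22 = 484 - 44 ≡ 33; y = λ·(22 - 33) - 30 ≡ 24. → (33, 24)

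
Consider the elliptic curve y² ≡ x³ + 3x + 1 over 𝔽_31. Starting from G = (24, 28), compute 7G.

(21, 26)

Repeated addition: build up to 7G.
2G: tangent at (24, 28): λ = (3·24² + 3)/(2·28) ≡ 26/25. 25⁻¹ ≡ 5 (mod 31), so λ ≡ 26·5 ≡ 6.
  x = λ² - 24 - 24 = 36 - 48 ≡ 19; y = λ·(24 - 19) - 28 ≡ 2. → (19, 2)
3G: (19, 2) + (24, 28). λ = (28 - 2)/(24 - 19) ≡ 26/5 mod 31. 5⁻¹ ≡ 25 (mod 31) since 5·25 = 125 ≡ 1, so λ ≡ 30.
  x = λ² - 19 - 24 = 900 - 43 ≡ 20; y = λ·(19 - 20) - 2 ≡ 30. → (20, 30)
4G: (20, 30) + (24, 28). λ = (28 - 30)/(24 - 20) ≡ 29/4 mod 31. 4⁻¹ ≡ 8 (mod 31), so λ ≡ 15.
  x = λ² - 20 - 24 = 225 - 44 ≡ 26; y = λ·(20 - 26) - 30 ≡ 4. → (26, 4)
5G: (26, 4) + (24, 28). λ = (28 - 4)/(24 - 26) ≡ 24/29 mod 31. 29⁻¹ ≡ 15 (mod 31) since 29·15 = 435 ≡ 1, so λ ≡ 19.
  x = λ² - 26 - 24 = 361 - 50 ≡ 1; y = λ·(26 - 1) - 4 ≡ 6. → (1, 6)
6G: (1, 6) + (24, 28). λ = (28 - 6)/(24 - 1) ≡ 22/23 mod 31. 23⁻¹ ≡ 27 (mod 31), so λ ≡ 5.
  x = λ² - 1 - 24 = 25 - 25 ≡ 0; y = λ·(1 - 0) - 6 ≡ 30. → (0, 30)
7G: (0, 30) + (24, 28). λ = (28 - 30)/(24 - 0) ≡ 29/24 mod 31. 24⁻¹ ≡ 22 (mod 31) since 24·22 = 528 ≡ 1, so λ ≡ 18.
  x = λ² - 0 - 24 = 324 - 24 ≡ 21; y = λ·(0 - 21) - 30 ≡ 26. → (21, 26)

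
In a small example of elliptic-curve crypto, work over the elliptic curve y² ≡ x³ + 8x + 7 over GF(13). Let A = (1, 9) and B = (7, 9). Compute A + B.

(1, 9) + (7, 9). λ = (9 - 9)/(7 - 1) ≡ 0/6 mod 13. 6⁻¹ ≡ 11 (mod 13) since 6·11 = 66 ≡ 1, so λ ≡ 0.
  x = λ² - 1 - 7 = 0 - 8 ≡ 5; y = λ·(1 - 5) - 9 ≡ 4. → (5, 4)

(5, 4)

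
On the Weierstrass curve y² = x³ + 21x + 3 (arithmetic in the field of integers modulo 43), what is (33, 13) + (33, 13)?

(1, 5)

tangent at (33, 13): λ = (3·33² + 21)/(2·13) ≡ 20/26. 26⁻¹ ≡ 5 (mod 43) since 26·5 = 130 ≡ 1, so λ ≡ 20·5 ≡ 14.
  x = λ² - 33 - 33 = 196 - 66 ≡ 1; y = λ·(33 - 1) - 13 ≡ 5. → (1, 5)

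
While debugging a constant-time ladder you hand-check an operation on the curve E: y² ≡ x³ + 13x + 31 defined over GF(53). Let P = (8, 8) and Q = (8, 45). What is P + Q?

O

The two points share x = 8 and their y-coordinates satisfy 8 + 45 ≡ 0 (mod 53), so they are inverses. Their sum is ∞.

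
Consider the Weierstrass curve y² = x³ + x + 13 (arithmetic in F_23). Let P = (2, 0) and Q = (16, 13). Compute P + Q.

(21, 7)

(2, 0) + (16, 13). λ = (13 - 0)/(16 - 2) ≡ 13/14 mod 23. 14⁻¹ ≡ 5 (mod 23), so λ ≡ 19.
  x = λ² - 2 - 16 = 361 - 18 ≡ 21; y = λ·(2 - 21) - 0 ≡ 7. → (21, 7)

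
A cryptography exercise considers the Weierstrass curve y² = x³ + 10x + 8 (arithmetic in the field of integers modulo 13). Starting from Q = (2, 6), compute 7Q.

(12, 6)

Repeated addition: build up to 7Q.
2Q: tangent at (2, 6): λ = (3·2² + 10)/(2·6) ≡ 9/12. 12⁻¹ ≡ 12 (mod 13), so λ ≡ 9·12 ≡ 4.
  x = λ² - 2 - 2 = 16 - 4 ≡ 12; y = λ·(2 - 12) - 6 ≡ 6. → (12, 6)
3Q: (12, 6) + (2, 6). λ = (6 - 6)/(2 - 12) ≡ 0/3 mod 13. 3⁻¹ ≡ 9 (mod 13) since 3·9 = 27 ≡ 1, so λ ≡ 0.
  x = λ² - 12 - 2 = 0 - 14 ≡ 12; y = λ·(12 - 12) - 6 ≡ 7. → (12, 7)
4Q: (12, 7) + (2, 6). λ = (6 - 7)/(2 - 12) ≡ 12/3 mod 13. 3⁻¹ ≡ 9 (mod 13), so λ ≡ 4.
  x = λ² - 12 - 2 = 16 - 14 ≡ 2; y = λ·(12 - 2) - 7 ≡ 7. → (2, 7)
5Q: (2, 7) + (2, 6): same x and y₁ ≡ -y₂, so the sum is O.
6Q: O + (2, 6) = (2, 6) (identity).
7Q: tangent at (2, 6): λ = (3·2² + 10)/(2·6) ≡ 9/12. 12⁻¹ ≡ 12 (mod 13), so λ ≡ 9·12 ≡ 4.
  x = λ² - 2 - 2 = 16 - 4 ≡ 12; y = λ·(2 - 12) - 6 ≡ 6. → (12, 6)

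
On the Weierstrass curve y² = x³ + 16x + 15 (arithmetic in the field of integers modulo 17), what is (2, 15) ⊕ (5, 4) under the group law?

(2, 15) + (5, 4). λ = (4 - 15)/(5 - 2) ≡ 6/3 mod 17. 3⁻¹ ≡ 6 (mod 17), so λ ≡ 2.
  x = λ² - 2 - 5 = 4 - 7 ≡ 14; y = λ·(2 - 14) - 15 ≡ 12. → (14, 12)

(14, 12)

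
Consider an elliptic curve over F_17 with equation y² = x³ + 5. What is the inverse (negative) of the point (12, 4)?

-(12, 4) = (12, -4 mod 17) = (12, 13).

(12, 13)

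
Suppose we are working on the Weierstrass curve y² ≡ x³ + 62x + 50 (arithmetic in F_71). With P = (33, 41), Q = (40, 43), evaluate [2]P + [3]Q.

First 2P:
Repeated addition: build up to 2P.
2P: tangent at (33, 41): λ = (3·33² + 62)/(2·41) ≡ 63/11. 11⁻¹ ≡ 13 (mod 71), so λ ≡ 63·13 ≡ 38.
  x = λ² - 33 - 33 = 1444 - 66 ≡ 29; y = λ·(33 - 29) - 41 ≡ 40. → (29, 40)
2P = (29, 40).
Next 3Q:
Repeated addition: build up to 3Q.
2Q: tangent at (40, 43): λ = (3·40² + 62)/(2·43) ≡ 34/15. 15⁻¹ ≡ 19 (mod 71), so λ ≡ 34·19 ≡ 7.
  x = λ² - 40 - 40 = 49 - 80 ≡ 40; y = λ·(40 - 40) - 43 ≡ 28. → (40, 28)
3Q: (40, 28) + (40, 43): same x and y₁ ≡ -y₂, so the sum is the point at infinity.
3Q = the point at infinity.
Finally 2P + 3Q:
(29, 40) + the point at infinity = (29, 40) (identity).

(29, 40)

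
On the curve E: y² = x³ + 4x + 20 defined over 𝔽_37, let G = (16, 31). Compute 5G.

Double-and-add on 5 = (101)₂. Start with G = (16, 31) for the leading 1-bit.
double: tangent at (16, 31): λ = (3·16² + 4)/(2·31) ≡ 32/25. 25⁻¹ ≡ 3 (mod 37), so λ ≡ 32·3 ≡ 22.
  x = λ² - 16 - 16 = 484 - 32 ≡ 8; y = λ·(16 - 8) - 31 ≡ 34. → (8, 34)
double: tangent at (8, 34): λ = (3·8² + 4)/(2·34) ≡ 11/31. 31⁻¹ ≡ 6 (mod 37), so λ ≡ 11·6 ≡ 29.
  x = λ² - 8 - 8 = 841 - 16 ≡ 11; y = λ·(8 - 11) - 34 ≡ 27. → (11, 27)
add G: (11, 27) + (16, 31). λ = (31 - 27)/(16 - 11) ≡ 4/5 mod 37. 5⁻¹ ≡ 15 (mod 37) since 5·15 = 75 ≡ 1, so λ ≡ 23.
  x = λ² - 11 - 16 = 529 - 27 ≡ 21; y = λ·(11 - 21) - 27 ≡ 2. → (21, 2)

(21, 2)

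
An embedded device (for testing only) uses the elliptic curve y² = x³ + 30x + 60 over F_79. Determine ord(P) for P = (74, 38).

9

2P: tangent at (74, 38): λ = (3·74² + 30)/(2·38) ≡ 26/76. 76⁻¹ ≡ 26 (mod 79), so λ ≡ 26·26 ≡ 44.
  x = λ² - 74 - 74 = 1936 - 148 ≡ 50; y = λ·(74 - 50) - 38 ≡ 70. → (50, 70)
3P: (50, 70) + (74, 38). λ = (38 - 70)/(74 - 50) ≡ 47/24 mod 79. 24⁻¹ ≡ 56 (mod 79), so λ ≡ 25.
  x = λ² - 50 - 74 = 625 - 124 ≡ 27; y = λ·(50 - 27) - 70 ≡ 31. → (27, 31)
4P: (27, 31) + (74, 38). λ = (38 - 31)/(74 - 27) ≡ 7/47 mod 79. 47⁻¹ ≡ 37 (mod 79) since 47·37 = 1739 ≡ 1, so λ ≡ 22.
  x = λ² - 27 - 74 = 484 - 101 ≡ 67; y = λ·(27 - 67) - 31 ≡ 37. → (67, 37)
5P: (67, 37) + (74, 38). λ = (38 - 37)/(74 - 67) ≡ 1/7 mod 79. 7⁻¹ ≡ 34 (mod 79), so λ ≡ 34.
  x = λ² - 67 - 74 = 1156 - 141 ≡ 67; y = λ·(67 - 67) - 37 ≡ 42. → (67, 42)
6P: (67, 42) + (74, 38). λ = (38 - 42)/(74 - 67) ≡ 75/7 mod 79. 7⁻¹ ≡ 34 (mod 79), so λ ≡ 22.
  x = λ² - 67 - 74 = 484 - 141 ≡ 27; y = λ·(67 - 27) - 42 ≡ 48. → (27, 48)
7P: (27, 48) + (74, 38). λ = (38 - 48)/(74 - 27) ≡ 69/47 mod 79. 47⁻¹ ≡ 37 (mod 79), so λ ≡ 25.
  x = λ² - 27 - 74 = 625 - 101 ≡ 50; y = λ·(27 - 50) - 48 ≡ 9. → (50, 9)
8P: (50, 9) + (74, 38). λ = (38 - 9)/(74 - 50) ≡ 29/24 mod 79. 24⁻¹ ≡ 56 (mod 79) since 24·56 = 1344 ≡ 1, so λ ≡ 44.
  x = λ² - 50 - 74 = 1936 - 124 ≡ 74; y = λ·(50 - 74) - 9 ≡ 41. → (74, 41)
9P: (74, 41) + (74, 38): same x and y₁ ≡ -y₂, so the sum is ∞.
9P = ∞, so the order is 9.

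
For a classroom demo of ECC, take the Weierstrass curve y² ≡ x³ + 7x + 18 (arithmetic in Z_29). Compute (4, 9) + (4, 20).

O

The two points share x = 4 and their y-coordinates satisfy 9 + 20 ≡ 0 (mod 29), so they are inverses. Their sum is O.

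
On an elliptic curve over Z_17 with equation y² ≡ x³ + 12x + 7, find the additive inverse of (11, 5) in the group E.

-(11, 5) = (11, -5 mod 17) = (11, 12).

(11, 12)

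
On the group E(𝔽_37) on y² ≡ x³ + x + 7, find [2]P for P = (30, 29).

tangent at (30, 29): λ = (3·30² + 1)/(2·29) ≡ 0/21. 21⁻¹ ≡ 30 (mod 37), so λ ≡ 0·30 ≡ 0.
  x = λ² - 30 - 30 = 0 - 60 ≡ 14; y = λ·(30 - 14) - 29 ≡ 8. → (14, 8)

(14, 8)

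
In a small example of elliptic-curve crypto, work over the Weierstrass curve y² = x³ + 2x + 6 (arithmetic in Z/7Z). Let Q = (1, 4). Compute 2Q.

(2, 5)

tangent at (1, 4): λ = (3·1² + 2)/(2·4) ≡ 5/1. 1⁻¹ ≡ 1 (mod 7) since 1·1 = 1 ≡ 1, so λ ≡ 5·1 ≡ 5.
  x = λ² - 1 - 1 = 25 - 2 ≡ 2; y = λ·(1 - 2) - 4 ≡ 5. → (2, 5)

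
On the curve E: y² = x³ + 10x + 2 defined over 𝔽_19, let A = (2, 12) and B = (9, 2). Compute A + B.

(5, 14)

(2, 12) + (9, 2). λ = (2 - 12)/(9 - 2) ≡ 9/7 mod 19. 7⁻¹ ≡ 11 (mod 19) since 7·11 = 77 ≡ 1, so λ ≡ 4.
  x = λ² - 2 - 9 = 16 - 11 ≡ 5; y = λ·(2 - 5) - 12 ≡ 14. → (5, 14)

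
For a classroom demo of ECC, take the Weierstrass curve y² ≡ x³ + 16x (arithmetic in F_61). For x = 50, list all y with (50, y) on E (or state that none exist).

x³ + 16x + 0 = 125800 ≡ 18 (mod 61).
18 is a non-residue mod 61; no y exists.

none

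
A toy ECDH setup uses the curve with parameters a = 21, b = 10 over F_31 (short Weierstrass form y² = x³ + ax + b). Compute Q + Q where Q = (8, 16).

(0, 14)

tangent at (8, 16): λ = (3·8² + 21)/(2·16) ≡ 27/1. 1⁻¹ ≡ 1 (mod 31) since 1·1 = 1 ≡ 1, so λ ≡ 27·1 ≡ 27.
  x = λ² - 8 - 8 = 729 - 16 ≡ 0; y = λ·(8 - 0) - 16 ≡ 14. → (0, 14)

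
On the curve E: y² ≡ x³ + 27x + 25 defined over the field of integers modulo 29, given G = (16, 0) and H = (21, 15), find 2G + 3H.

First 2G:
Repeated addition: build up to 2G.
2G: (16, 0) + (16, 0): same x and y₁ ≡ -y₂, so the sum is the point at infinity.
2G = the point at infinity.
Next 3H:
Repeated addition: build up to 3H.
2H: tangent at (21, 15): λ = (3·21² + 27)/(2·15) ≡ 16/1. 1⁻¹ ≡ 1 (mod 29) since 1·1 = 1 ≡ 1, so λ ≡ 16·1 ≡ 16.
  x = λ² - 21 - 21 = 256 - 42 ≡ 11; y = λ·(21 - 11) - 15 ≡ 0. → (11, 0)
3H: (11, 0) + (21, 15). λ = (15 - 0)/(21 - 11) ≡ 15/10 mod 29. 10⁻¹ ≡ 3 (mod 29), so λ ≡ 16.
  x = λ² - 11 - 21 = 256 - 32 ≡ 21; y = λ·(11 - 21) - 0 ≡ 14. → (21, 14)
3H = (21, 14).
Finally 2G + 3H:
the point at infinity + (21, 14) = (21, 14) (identity).

(21, 14)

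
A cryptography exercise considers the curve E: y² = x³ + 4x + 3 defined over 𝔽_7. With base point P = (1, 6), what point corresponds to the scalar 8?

(5, 1)

Double-and-add on 8 = (1000)₂. Start with P = (1, 6) for the leading 1-bit.
double: tangent at (1, 6): λ = (3·1² + 4)/(2·6) ≡ 0/5. 5⁻¹ ≡ 3 (mod 7), so λ ≡ 0·3 ≡ 0.
  x = λ² - 1 - 1 = 0 - 2 ≡ 5; y = λ·(1 - 5) - 6 ≡ 1. → (5, 1)
double: tangent at (5, 1): λ = (3·5² + 4)/(2·1) ≡ 2/2. 2⁻¹ ≡ 4 (mod 7) since 2·4 = 8 ≡ 1, so λ ≡ 2·4 ≡ 1.
  x = λ² - 5 - 5 = 1 - 10 ≡ 5; y = λ·(5 - 5) - 1 ≡ 6. → (5, 6)
double: tangent at (5, 6): λ = (3·5² + 4)/(2·6) ≡ 2/5. 5⁻¹ ≡ 3 (mod 7) since 5·3 = 15 ≡ 1, so λ ≡ 2·3 ≡ 6.
  x = λ² - 5 - 5 = 36 - 10 ≡ 5; y = λ·(5 - 5) - 6 ≡ 1. → (5, 1)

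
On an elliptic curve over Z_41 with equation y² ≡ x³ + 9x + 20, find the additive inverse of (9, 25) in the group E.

(9, 16)

-(9, 25) = (9, -25 mod 41) = (9, 16).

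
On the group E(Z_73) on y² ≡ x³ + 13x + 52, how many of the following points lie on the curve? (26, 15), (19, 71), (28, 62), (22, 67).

(26, 15): 15² ≡ 6, rhs ≡ 8 → off.
(19, 71): 71² ≡ 4, rhs ≡ 4 → on.
(28, 62): 62² ≡ 48, rhs ≡ 30 → off.
(22, 67): 67² ≡ 36, rhs ≡ 36 → on.

2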